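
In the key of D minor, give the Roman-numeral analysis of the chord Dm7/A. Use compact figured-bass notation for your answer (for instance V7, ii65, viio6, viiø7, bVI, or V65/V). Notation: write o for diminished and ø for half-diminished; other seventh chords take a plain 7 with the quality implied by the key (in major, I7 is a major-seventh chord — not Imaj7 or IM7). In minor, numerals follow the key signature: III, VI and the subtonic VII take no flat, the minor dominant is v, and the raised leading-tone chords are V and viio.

Stacked in thirds the chord is D-F-A-C: a minor seventh chord on D.
D is scale degree 1 in D minor, and a minor seventh chord on that degree is written i7.
With A in the bass the chord is in second inversion, so the figured bass is 43.

i43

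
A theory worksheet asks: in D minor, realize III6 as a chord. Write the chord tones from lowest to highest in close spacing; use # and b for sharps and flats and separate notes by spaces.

A C F

In D minor, the mediant is F, and the diatonic chord built there is a major triad.
That chord is spelled F-A-C.
With the 6 figure the chord is in first inversion; from the bass A upward in close position it reads A-C-F.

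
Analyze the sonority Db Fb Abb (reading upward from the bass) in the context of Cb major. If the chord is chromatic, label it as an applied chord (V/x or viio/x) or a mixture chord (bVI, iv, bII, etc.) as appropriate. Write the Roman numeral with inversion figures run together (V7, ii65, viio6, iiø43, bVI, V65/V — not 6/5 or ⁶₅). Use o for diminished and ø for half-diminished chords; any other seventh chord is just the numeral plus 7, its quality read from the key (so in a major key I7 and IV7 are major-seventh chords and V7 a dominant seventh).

The pitches Db-Fb-Abb form a diminished triad rooted on Db.
Db is the second degree of Cb major. This is the diminished supertonic triad, borrowed from the parallel minor.

iio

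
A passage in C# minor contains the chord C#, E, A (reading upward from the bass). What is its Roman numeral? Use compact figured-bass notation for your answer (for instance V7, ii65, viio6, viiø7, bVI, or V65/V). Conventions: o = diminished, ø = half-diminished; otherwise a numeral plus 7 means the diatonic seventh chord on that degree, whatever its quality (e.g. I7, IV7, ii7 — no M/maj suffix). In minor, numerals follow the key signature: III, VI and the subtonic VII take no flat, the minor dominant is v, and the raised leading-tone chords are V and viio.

VI6

Stacked in thirds the chord is A-C#-E: a major triad on A.
In C# minor, A is the submediant; the diatonic major triad there is VI.
With C# in the bass the chord is in first inversion, so the figured bass is 6.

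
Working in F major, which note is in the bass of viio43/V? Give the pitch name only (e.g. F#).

The applied chord viio43/V is rooted on B: B-D-F-Ab.
The figure 43 means second inversion — the fifth is in the bass.

F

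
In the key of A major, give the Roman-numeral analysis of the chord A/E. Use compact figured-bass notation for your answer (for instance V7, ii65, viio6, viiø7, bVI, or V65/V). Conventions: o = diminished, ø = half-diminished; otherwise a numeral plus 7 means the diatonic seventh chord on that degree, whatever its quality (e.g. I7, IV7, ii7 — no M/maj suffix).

Stacked in thirds the chord is A-C#-E: a major triad on A.
In A major, A is the tonic; the diatonic major triad there is I.
With E in the bass the chord is in second inversion, so the figured bass is 64.

I64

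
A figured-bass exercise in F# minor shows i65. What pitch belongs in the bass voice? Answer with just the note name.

i in F# minor has root F#; the chord is F#-A-C#-E.
The figure 65 means first inversion — the third is in the bass.

A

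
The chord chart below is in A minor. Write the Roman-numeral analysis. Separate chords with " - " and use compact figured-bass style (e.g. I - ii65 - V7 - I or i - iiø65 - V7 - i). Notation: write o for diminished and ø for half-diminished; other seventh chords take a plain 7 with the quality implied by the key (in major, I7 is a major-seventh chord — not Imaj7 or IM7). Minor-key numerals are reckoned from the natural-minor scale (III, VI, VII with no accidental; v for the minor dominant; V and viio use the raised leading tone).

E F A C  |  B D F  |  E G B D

E-F-A-C: major seventh chord on F = scale degree 6 → VI42.
B-D-F: diminished triad on B = scale degree 2 → iio.
E-G-B-D: root E is the dominant; minor seventh chord there is v7.

VI42 - iio - v7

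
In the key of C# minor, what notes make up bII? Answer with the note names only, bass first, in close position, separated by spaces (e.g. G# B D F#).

Scale degree 2 in C# minor is D#; lowering it a half step gives D. bII is the Neapolitan chord — a major triad on the lowered second degree.
So the chord is D-F#-A, a major triad.

D F# A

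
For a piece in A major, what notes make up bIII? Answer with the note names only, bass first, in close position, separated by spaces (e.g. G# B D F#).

C E G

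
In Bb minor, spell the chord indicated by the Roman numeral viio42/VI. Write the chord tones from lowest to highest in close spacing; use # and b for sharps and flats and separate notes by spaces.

The slash marks an applied leading-tone chord: viio of VI. In Bb minor, VI is Gb, so the leading tone to it is F, a half step below.
Building a fully diminished seventh chord on F gives F-Ab-Cb-Ebb.
With the 42 figure the chord is in third inversion; from the bass Ebb upward in close position it reads Ebb-F-Ab-Cb.

Ebb F Ab Cb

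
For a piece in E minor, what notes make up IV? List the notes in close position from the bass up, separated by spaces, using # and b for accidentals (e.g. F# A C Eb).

A C# E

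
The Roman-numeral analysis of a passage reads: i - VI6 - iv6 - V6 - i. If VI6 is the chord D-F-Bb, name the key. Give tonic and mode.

D minor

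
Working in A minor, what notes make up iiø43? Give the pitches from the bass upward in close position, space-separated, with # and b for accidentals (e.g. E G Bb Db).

In A minor, the supertonic is B, and the diatonic chord built there is a half-diminished seventh chord.
Stacking thirds from B gives B-D-F-A.
The figured bass 43 indicates second inversion, placing the fifth (F) in the bass: F-A-B-D.

F A B D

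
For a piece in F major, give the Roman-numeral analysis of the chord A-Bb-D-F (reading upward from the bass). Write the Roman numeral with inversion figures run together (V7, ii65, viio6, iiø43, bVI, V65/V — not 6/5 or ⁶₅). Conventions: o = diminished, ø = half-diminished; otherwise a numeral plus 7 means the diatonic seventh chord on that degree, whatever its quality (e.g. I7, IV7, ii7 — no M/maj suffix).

Stacked in thirds the chord is Bb-D-F-A: a major seventh chord on Bb.
Bb is scale degree 4 in F major, and a major seventh chord on that degree is written IV7.
With A in the bass the chord is in third inversion, so the figured bass is 42.

IV42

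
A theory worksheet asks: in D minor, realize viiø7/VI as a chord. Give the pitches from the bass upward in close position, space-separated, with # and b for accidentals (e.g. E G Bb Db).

A C Eb G

The slash marks an applied leading-tone chord: viio of VI. In D minor, VI is Bb, so the leading tone to it is A, a half step below.
Building a half-diminished seventh chord on A gives A-C-Eb-G.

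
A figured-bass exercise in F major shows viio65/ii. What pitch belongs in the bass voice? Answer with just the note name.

The applied chord viio65/ii is rooted on F#: F#-A-C-Eb.
The figure 65 means first inversion — the third is in the bass.

A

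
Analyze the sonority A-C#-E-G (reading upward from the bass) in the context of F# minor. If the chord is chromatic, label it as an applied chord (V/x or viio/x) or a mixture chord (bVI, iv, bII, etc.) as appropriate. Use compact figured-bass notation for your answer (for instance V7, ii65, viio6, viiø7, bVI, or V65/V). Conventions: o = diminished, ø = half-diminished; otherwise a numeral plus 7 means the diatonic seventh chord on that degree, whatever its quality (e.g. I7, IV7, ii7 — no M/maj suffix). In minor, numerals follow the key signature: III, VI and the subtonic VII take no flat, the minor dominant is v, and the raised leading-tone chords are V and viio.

Stacked in thirds the chord is A-C#-E-G: a dominant seventh chord on A.
A is not a diatonic chord root with this quality in F# minor, but it lies a perfect fifth above D (VI), so the chord functions as an applied dominant of VI.

V7/VI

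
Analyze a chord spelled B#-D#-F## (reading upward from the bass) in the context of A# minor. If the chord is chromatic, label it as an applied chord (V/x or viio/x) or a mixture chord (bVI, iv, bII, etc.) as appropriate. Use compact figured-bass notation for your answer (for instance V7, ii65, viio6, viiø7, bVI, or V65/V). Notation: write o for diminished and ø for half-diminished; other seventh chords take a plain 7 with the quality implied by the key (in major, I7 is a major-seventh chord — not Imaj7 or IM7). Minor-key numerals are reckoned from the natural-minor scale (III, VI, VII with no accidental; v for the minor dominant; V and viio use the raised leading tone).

ii

Stacked in thirds the chord is B#-D#-F##: a minor triad on B#.
B# is the second degree of A# minor. This is the minor supertonic, borrowed from the parallel major (the Dorian ii).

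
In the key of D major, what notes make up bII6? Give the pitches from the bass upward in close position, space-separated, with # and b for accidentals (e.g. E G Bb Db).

G Bb Eb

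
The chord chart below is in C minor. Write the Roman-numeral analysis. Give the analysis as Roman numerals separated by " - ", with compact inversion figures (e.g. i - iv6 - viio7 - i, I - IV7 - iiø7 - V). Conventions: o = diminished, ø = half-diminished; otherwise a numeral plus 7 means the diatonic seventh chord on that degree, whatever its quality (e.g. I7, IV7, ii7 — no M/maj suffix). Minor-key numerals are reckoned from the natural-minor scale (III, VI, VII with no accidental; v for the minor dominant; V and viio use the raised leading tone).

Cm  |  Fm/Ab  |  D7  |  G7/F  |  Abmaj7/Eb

i - iv6 - V7/V - V42 - VI43

Cm has root C, degree 1 in C minor, so i.
Fm/Ab has root F, degree 4 in C minor, so iv6.
D7: a dominant seventh chord on D, the applied dominant of V → V7/V.
G7/F: root G is the dominant; dominant seventh chord there is V42.
Abmaj7/Eb: major seventh chord on Ab = scale degree 6 → VI43.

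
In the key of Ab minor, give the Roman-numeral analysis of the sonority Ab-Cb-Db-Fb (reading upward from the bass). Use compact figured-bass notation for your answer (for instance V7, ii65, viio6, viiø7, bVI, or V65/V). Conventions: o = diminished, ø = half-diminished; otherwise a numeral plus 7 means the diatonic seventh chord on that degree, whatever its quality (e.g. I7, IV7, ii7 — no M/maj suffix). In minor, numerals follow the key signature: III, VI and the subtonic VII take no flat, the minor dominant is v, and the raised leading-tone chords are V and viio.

iv43

Stacked in thirds the chord is Db-Fb-Ab-Cb: a minor seventh chord on Db.
Db is scale degree 4 in Ab minor, and a minor seventh chord on that degree is written iv7.
With Ab in the bass the chord is in second inversion, so the figured bass is 43.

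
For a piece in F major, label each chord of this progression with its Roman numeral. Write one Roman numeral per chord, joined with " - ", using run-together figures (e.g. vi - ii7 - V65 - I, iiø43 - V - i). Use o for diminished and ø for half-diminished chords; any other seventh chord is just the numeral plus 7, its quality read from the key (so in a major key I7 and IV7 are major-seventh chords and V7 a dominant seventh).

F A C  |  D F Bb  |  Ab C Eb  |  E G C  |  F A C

I - IV6 - bIII - V6 - I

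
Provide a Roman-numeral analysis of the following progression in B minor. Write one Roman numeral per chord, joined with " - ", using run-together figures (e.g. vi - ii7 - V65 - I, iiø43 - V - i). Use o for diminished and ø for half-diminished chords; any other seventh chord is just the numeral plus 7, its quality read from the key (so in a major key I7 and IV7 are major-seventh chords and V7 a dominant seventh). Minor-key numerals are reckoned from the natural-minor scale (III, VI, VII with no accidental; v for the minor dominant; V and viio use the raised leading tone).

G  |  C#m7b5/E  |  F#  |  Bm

VI - iiø65 - V - i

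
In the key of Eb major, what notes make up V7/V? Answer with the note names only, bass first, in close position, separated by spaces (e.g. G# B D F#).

V7/V is a secondary dominant — the dominant seventh of V. V in Eb major is Bb, so the applied chord's root is F, a perfect fifth above.
Building a dominant seventh chord on F gives F-A-C-Eb.

F A C Eb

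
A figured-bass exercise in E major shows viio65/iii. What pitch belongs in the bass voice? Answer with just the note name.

A#

The applied chord viio65/iii is rooted on F##: F##-A#-C#-E.
The figure 65 means first inversion — the third is in the bass.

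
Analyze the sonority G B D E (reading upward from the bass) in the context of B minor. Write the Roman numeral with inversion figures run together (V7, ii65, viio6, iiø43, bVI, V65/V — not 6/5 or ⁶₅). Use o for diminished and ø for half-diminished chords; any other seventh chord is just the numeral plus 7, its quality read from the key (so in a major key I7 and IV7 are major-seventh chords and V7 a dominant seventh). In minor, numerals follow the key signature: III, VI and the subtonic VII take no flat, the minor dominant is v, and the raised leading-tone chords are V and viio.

iv65

The pitches E-G-B-D form a minor seventh chord rooted on E.
E is scale degree 4 in B minor, and a minor seventh chord on that degree is written iv7.
With G in the bass the chord is in first inversion, so the figured bass is 65.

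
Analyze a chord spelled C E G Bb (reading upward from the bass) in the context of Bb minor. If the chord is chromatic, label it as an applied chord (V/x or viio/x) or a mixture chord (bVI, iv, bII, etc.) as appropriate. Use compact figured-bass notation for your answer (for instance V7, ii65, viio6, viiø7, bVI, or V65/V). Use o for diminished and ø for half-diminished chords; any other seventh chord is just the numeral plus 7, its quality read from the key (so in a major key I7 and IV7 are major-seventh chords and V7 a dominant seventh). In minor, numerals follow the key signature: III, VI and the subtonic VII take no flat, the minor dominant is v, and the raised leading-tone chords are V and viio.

V7/V

Stacked in thirds the chord is C-E-G-Bb: a dominant seventh chord on C.
C is not a diatonic chord root with this quality in Bb minor, but it lies a perfect fifth above F (V), so the chord functions as an applied dominant of V.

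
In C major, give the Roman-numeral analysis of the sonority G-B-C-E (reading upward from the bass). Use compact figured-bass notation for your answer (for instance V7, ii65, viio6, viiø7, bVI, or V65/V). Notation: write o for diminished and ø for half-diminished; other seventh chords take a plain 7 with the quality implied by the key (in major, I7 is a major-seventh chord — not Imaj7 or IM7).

I43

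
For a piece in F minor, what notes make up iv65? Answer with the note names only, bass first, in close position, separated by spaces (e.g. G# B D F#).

In F minor, the subdominant is Bb, and the diatonic chord built there is a minor seventh chord.
Stacking thirds from Bb gives Bb-Db-F-Ab.
With the 65 figure the chord is in first inversion; from the bass Db upward in close position it reads Db-F-Ab-Bb.

Db F Ab Bb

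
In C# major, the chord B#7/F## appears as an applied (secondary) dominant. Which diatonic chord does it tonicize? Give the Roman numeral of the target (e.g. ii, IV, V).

iii

The chord is a dominant seventh chord on B#.
A dominant resolves down a perfect fifth: B# → E#. In C# major, E# is scale degree 3, i.e. iii.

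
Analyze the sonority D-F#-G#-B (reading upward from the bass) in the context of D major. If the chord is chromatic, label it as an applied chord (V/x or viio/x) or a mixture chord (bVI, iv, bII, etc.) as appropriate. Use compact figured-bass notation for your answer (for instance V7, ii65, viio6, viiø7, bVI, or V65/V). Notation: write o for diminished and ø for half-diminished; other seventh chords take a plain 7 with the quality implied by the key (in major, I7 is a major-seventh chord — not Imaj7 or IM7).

The pitches G#-B-D-F# form a half-diminished seventh chord rooted on G#.
G# sits a half step below A (V in D major); a diminished chord there is the applied leading-tone chord of V.
With D in the bass the chord is in second inversion, so the figured bass is 43.

viiø43/V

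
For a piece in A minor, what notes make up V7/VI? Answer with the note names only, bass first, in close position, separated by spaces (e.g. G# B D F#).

C E G Bb

V7/VI is a secondary dominant — the dominant seventh of VI. VI in A minor is F, so the applied chord's root is C, a perfect fifth above.
Building a dominant seventh chord on C gives C-E-G-Bb.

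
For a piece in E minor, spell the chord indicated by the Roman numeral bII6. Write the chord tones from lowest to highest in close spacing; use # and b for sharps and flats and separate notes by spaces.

A C F

bII6 is the Neapolitan sixth — a major triad on the lowered second degree, here in its customary first inversion. In E minor that root is F.
So the chord is F-A-C.
With the 6 figure the chord is in first inversion; from the bass A upward in close position it reads A-C-F.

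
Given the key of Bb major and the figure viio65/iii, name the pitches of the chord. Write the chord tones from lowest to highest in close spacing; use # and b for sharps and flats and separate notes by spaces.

E G Bb C#

The slash marks an applied leading-tone chord: viio of iii. In Bb major, iii is D, so the leading tone to it is C#, a half step below.
Building a fully diminished seventh chord on C# gives C#-E-G-Bb.
The figured bass 65 indicates first inversion, placing the third (E) in the bass: E-G-Bb-C#.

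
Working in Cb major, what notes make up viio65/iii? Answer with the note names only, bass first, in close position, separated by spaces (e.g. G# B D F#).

F Ab Cb D

viio65/iii is a secondary leading-tone chord. The target iii is Eb in Cb major; the applied chord is rooted a semitone below, on D.
Building a fully diminished seventh chord on D gives D-F-Ab-Cb.
The figured bass 65 indicates first inversion, placing the third (F) in the bass: F-Ab-Cb-D.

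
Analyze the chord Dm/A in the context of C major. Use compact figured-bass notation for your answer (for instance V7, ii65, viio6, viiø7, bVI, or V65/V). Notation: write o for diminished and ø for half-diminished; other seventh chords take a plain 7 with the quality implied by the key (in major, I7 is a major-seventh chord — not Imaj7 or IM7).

ii64

The pitches D-F-A form a minor triad rooted on D.
In C major, D is the supertonic; the diatonic minor triad there is ii.
With A in the bass the chord is in second inversion, so the figured bass is 64.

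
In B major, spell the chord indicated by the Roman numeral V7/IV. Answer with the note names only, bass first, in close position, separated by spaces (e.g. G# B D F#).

B D# F# A

The slash means an applied dominant: we want the dominant of IV. In B major, IV is E major, and its dominant is built on B.
Building a dominant seventh chord on B gives B-D#-F#-A.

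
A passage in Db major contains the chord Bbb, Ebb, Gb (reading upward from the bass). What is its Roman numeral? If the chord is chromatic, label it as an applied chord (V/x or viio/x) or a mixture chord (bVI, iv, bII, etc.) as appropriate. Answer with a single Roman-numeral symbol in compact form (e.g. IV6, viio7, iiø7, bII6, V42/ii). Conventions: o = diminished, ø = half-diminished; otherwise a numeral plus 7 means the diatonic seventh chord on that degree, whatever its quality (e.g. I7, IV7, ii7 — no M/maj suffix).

bII64

The pitches Ebb-Gb-Bbb form a major triad rooted on Ebb.
Ebb is the lowered second degree of Db major (diatonic 2 would be Eb). This is the Neapolitan chord — a major triad on the lowered second degree.
With Bbb in the bass the chord is in second inversion, so the figured bass is 64.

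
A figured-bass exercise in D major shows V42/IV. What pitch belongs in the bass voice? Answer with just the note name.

C

The applied chord V42/IV is rooted on D: D-F#-A-C.
The figure 42 means third inversion — the seventh is in the bass.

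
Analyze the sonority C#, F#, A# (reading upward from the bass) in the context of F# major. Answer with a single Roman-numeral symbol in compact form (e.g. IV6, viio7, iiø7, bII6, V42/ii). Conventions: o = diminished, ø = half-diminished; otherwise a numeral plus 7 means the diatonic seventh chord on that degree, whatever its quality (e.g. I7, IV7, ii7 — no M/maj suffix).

I64

Stacked in thirds the chord is F#-A#-C#: a major triad on F#.
F# is scale degree 1 in F# major, and a major triad on that degree is written I.
With C# in the bass the chord is in second inversion, so the figured bass is 64.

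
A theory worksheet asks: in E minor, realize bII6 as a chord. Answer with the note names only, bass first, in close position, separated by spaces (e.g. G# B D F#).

bII6 is the Neapolitan sixth — a major triad on the lowered second degree, here in its customary first inversion. In E minor that root is F.
So the chord is F-A-C.
With the 6 figure the chord is in first inversion; from the bass A upward in close position it reads A-C-F.

A C F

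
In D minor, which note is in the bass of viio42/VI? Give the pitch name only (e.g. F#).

The applied chord viio42/VI is rooted on A: A-C-Eb-Gb.
The figure 42 means third inversion — the seventh is in the bass.

Gb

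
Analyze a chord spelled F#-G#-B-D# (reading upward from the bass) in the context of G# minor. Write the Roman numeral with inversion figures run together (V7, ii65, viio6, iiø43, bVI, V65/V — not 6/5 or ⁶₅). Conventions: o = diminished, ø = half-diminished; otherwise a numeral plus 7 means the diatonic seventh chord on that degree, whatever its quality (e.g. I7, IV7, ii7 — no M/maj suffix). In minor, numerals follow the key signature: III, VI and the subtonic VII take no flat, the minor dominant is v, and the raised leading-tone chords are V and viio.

i42

Stacked in thirds the chord is G#-B-D#-F#: a minor seventh chord on G#.
G# is scale degree 1 in G# minor, and a minor seventh chord on that degree is written i7.
With F# in the bass the chord is in third inversion, so the figured bass is 42.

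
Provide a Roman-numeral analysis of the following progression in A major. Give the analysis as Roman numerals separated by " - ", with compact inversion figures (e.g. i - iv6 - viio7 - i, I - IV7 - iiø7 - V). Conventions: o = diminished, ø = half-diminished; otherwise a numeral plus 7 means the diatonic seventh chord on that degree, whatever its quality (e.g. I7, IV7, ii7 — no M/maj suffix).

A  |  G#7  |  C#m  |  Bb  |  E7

I - V7/iii - iii - bII - V7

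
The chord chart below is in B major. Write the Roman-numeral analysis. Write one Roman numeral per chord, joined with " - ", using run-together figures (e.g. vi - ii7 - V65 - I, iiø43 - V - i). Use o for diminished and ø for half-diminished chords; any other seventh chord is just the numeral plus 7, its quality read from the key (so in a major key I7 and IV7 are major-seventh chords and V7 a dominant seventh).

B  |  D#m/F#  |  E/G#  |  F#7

B has root B, degree 1 in B major, so I.
D#m/F#: minor triad on D# = scale degree 3 → iii6.
E/G#: major triad on E = scale degree 4 → IV6.
F#7: dominant seventh chord on F# = scale degree 5 → V7.

I - iii6 - IV6 - V7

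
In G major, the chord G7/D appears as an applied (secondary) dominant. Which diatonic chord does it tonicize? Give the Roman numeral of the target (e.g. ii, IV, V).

IV

The chord is a dominant seventh chord on G.
A dominant resolves down a perfect fifth: G → C. In G major, C is scale degree 4, i.e. IV.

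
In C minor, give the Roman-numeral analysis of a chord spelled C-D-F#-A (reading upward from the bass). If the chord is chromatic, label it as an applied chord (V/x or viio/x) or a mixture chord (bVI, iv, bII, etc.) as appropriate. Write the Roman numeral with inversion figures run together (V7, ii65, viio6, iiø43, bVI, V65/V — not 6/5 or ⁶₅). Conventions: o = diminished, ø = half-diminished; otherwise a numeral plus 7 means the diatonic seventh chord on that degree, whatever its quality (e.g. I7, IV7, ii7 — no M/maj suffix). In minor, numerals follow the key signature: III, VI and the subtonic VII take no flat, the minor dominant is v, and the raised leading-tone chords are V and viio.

The pitches D-F#-A-C form a dominant seventh chord rooted on D.
D is not a diatonic chord root with this quality in C minor, but it lies a perfect fifth above G (V), so the chord functions as an applied dominant of V.
With C in the bass the chord is in third inversion, so the figured bass is 42.

V42/V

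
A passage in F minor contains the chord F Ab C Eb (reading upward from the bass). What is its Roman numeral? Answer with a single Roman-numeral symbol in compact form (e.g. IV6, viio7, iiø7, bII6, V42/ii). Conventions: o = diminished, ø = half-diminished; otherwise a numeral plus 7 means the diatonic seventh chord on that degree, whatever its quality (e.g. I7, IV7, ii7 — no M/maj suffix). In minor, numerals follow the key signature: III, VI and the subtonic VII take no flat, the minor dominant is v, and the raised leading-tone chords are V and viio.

i7

The pitches F-Ab-C-Eb form a minor seventh chord rooted on F.
F is scale degree 1 in F minor, and a minor seventh chord on that degree is written i7.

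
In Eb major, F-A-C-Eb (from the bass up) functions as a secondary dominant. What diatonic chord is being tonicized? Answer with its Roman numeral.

V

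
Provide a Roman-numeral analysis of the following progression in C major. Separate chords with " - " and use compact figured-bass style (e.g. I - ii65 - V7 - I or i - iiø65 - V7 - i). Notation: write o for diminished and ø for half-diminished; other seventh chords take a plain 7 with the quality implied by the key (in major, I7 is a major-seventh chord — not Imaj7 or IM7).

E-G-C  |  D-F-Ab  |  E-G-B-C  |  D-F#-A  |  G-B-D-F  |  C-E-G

I6 - iio - I65 - V/V - V7 - I

E-G-C: major triad on C = scale degree 1 → I6.
D-F-Ab is non-diatonic — iio, a mixture chord from C minor.
E-G-B-C: root C is the tonic; major seventh chord there is I65.
D-F#-A: chromatic; D is V of V, so V/V.
G-B-D-F: dominant seventh chord on G = scale degree 5 → V7.
C-E-G: root C is the tonic; major triad there is I.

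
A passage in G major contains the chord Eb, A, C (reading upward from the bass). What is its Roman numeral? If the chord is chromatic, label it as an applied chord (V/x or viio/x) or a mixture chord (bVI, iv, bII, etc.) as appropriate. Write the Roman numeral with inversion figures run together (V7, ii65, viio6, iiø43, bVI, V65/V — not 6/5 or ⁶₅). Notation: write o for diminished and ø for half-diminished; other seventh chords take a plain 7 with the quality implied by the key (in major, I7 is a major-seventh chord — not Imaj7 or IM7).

iio64

The pitches A-C-Eb form a diminished triad rooted on A.
A is the second degree of G major. This is the diminished supertonic triad, borrowed from the parallel minor.
With Eb in the bass the chord is in second inversion, so the figured bass is 64.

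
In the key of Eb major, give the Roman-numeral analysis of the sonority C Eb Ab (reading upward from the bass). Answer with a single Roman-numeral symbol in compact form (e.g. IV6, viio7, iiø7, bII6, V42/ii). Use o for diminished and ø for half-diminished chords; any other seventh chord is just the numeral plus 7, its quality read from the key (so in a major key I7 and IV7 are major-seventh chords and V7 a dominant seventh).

IV6

Stacked in thirds the chord is Ab-C-Eb: a major triad on Ab.
In Eb major, Ab is the subdominant; the diatonic major triad there is IV.
With C in the bass the chord is in first inversion, so the figured bass is 6.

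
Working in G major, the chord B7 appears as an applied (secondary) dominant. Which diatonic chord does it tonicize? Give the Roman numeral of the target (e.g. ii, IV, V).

vi

The chord is a dominant seventh chord on B.
A dominant resolves down a perfect fifth: B → E. In G major, E is scale degree 6, i.e. vi.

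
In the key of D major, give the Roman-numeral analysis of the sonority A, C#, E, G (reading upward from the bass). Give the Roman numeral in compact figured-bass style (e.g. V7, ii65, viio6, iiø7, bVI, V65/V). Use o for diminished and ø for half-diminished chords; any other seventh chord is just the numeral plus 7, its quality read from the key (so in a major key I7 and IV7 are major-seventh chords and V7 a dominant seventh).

V7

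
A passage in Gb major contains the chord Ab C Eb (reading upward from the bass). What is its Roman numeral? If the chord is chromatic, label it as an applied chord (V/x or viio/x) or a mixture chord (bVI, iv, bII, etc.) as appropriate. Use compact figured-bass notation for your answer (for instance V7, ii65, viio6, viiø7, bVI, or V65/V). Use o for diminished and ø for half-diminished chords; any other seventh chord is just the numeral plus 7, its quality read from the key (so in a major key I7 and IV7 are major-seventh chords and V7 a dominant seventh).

Stacked in thirds the chord is Ab-C-Eb: a major triad on Ab.
Ab is not a diatonic chord root with this quality in Gb major, but it lies a perfect fifth above Db (V), so the chord functions as an applied dominant of V.

V/V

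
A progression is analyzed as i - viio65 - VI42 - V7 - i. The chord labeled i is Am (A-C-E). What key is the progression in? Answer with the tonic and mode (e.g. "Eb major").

A minor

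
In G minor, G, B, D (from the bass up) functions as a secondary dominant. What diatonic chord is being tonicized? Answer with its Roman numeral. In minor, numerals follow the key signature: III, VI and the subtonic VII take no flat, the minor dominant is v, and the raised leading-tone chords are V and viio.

iv

The chord is a major triad on G.
A dominant resolves down a perfect fifth: G → C. In G minor, C is scale degree 4, i.e. iv.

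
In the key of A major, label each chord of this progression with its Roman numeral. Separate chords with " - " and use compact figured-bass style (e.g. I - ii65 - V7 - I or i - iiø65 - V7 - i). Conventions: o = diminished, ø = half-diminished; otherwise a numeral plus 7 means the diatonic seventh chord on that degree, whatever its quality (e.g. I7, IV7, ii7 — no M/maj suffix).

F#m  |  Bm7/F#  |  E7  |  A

F#m: minor triad on F# = scale degree 6 → vi.
Bm7/F#: root B is the supertonic; minor seventh chord there is ii43.
E7: dominant seventh chord on E = scale degree 5 → V7.
A: root A is the tonic; major triad there is I.

vi - ii43 - V7 - I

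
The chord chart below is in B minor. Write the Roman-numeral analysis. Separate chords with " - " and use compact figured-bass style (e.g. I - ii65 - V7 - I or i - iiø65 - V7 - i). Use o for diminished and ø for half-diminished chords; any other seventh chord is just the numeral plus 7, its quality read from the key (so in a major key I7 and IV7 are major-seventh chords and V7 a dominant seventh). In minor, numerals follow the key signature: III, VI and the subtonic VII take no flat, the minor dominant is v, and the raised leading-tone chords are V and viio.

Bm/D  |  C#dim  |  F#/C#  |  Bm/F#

i6 - iio - V64 - i64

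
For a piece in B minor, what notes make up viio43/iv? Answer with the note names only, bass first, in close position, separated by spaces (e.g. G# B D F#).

A C D# F#

viio43/iv is a secondary leading-tone chord. The target iv is E in B minor; the applied chord is rooted a semitone below, on D#.
Building a fully diminished seventh chord on D# gives D#-F#-A-C.
The figured bass 43 indicates second inversion, placing the fifth (A) in the bass: A-C-D#-F#.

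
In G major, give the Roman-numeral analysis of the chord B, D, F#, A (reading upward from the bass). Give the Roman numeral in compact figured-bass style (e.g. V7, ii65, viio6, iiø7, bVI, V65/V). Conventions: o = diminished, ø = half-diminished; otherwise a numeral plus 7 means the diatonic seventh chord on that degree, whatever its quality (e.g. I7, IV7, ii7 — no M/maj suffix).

iii7

Stacked in thirds the chord is B-D-F#-A: a minor seventh chord on B.
In G major, B is the mediant; the diatonic minor seventh chord there is iii7.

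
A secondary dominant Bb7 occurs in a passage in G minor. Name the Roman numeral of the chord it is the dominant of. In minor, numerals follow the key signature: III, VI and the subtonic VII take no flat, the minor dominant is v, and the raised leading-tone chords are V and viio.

VI

The chord is a dominant seventh chord on Bb.
A dominant resolves down a perfect fifth: Bb → Eb. In G minor, Eb is scale degree 6, i.e. VI.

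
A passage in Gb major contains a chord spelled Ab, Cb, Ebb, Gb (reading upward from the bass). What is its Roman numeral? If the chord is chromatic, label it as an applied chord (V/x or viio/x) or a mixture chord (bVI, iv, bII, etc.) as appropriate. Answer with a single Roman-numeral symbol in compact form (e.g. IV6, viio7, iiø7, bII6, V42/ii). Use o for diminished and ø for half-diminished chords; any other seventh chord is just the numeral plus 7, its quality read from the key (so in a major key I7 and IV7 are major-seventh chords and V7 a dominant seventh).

The pitches Ab-Cb-Ebb-Gb form a half-diminished seventh chord rooted on Ab.
Ab is the second degree of Gb major. This is the half-diminished supertonic seventh, borrowed from the parallel minor.

iiø7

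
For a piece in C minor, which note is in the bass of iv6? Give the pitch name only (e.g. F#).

Ab

iv in C minor has root F; the chord is F-Ab-C.
The figure 6 means first inversion — the third is in the bass.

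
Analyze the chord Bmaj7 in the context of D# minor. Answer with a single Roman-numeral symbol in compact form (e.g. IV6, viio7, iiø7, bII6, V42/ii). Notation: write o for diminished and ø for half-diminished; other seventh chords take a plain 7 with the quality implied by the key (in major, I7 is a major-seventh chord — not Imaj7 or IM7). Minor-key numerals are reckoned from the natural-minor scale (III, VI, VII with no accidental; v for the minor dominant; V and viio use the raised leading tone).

Stacked in thirds the chord is B-D#-F#-A#: a major seventh chord on B.
In D# minor, B is the submediant; the diatonic major seventh chord there is VI7.

VI7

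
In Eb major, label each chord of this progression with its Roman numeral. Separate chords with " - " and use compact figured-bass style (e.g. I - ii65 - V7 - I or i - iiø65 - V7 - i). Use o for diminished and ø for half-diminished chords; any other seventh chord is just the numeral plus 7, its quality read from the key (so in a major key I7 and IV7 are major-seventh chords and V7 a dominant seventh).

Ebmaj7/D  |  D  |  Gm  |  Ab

I42 - V/iii - iii - IV

Ebmaj7/D: major seventh chord on Eb = scale degree 1 → I42.
D: a major triad on D, the applied dominant of iii → V/iii.
Gm: root G is the mediant; minor triad there is iii.
Ab: major triad on Ab = scale degree 4 → IV.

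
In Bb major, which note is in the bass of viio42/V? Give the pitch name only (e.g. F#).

Db

The applied chord viio42/V is rooted on E: E-G-Bb-Db.
The figure 42 means third inversion — the seventh is in the bass.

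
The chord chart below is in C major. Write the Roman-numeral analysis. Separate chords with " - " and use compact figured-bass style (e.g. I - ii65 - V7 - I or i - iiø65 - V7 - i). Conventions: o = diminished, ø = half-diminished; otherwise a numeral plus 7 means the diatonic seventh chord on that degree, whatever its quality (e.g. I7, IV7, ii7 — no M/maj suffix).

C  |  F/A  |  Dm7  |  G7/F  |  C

I - IV6 - ii7 - V42 - I

C: root C is the tonic; major triad there is I.
F/A: root F is the subdominant; major triad there is IV6.
Dm7: minor seventh chord on D = scale degree 2 → ii7.
G7/F has root G, degree 5 in C major, so V42.
C has root C, degree 1 in C major, so I.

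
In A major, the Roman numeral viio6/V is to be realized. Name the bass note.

F#

The applied chord viio6/V is rooted on D#: D#-F#-A.
The figure 6 means first inversion — the third is in the bass.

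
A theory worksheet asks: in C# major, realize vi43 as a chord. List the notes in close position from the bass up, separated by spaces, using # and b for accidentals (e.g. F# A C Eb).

E# G# A# C#

The numeral's case and figure indicate a minor seventh chord. In C# major its root, the sixth degree, is A#.
That chord is spelled A#-C#-E#-G#.
The figured bass 43 indicates second inversion, placing the fifth (E#) in the bass: E#-G#-A#-C#.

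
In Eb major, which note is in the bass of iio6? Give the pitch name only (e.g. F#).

Ab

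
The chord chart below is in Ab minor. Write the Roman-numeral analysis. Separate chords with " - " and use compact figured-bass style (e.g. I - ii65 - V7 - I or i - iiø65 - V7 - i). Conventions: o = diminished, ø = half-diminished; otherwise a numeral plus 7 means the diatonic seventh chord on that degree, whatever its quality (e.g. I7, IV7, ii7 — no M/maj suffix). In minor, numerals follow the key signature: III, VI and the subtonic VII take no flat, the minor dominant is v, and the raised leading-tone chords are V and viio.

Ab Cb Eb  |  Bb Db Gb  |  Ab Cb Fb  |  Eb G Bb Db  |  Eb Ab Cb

i - VII6 - VI6 - V7 - i64

Ab-Cb-Eb: minor triad on Ab = scale degree 1 → i.
Bb-Db-Gb has root Gb, degree 7 in Ab minor, so VII6.
Ab-Cb-Fb: major triad on Fb = scale degree 6 → VI6.
Eb-G-Bb-Db: dominant seventh chord on Eb = scale degree 5 → V7.
Eb-Ab-Cb: root Ab is the tonic; minor triad there is i64.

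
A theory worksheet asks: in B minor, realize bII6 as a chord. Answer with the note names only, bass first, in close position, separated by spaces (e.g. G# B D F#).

E G C

Scale degree 2 in B minor is C#; lowering it a half step gives C. bII6 is the Neapolitan sixth — a major triad on the lowered second degree, here in its customary first inversion.
So the chord is C-E-G.
With the 6 figure the chord is in first inversion; from the bass E upward in close position it reads E-G-C.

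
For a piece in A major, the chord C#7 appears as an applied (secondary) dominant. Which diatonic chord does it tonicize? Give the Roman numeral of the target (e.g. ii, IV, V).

The chord is a dominant seventh chord on C#.
A dominant resolves down a perfect fifth: C# → F#. In A major, F# is scale degree 6, i.e. vi.

vi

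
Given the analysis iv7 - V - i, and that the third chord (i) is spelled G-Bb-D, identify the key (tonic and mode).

G minor

i is given as G-Bb-D — a minor triad with root G.
If G is scale degree 1 and the mode makes that degree carry a minor triad, the tonic is G and the mode is minor.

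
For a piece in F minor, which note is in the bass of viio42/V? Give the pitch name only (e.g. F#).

Ab

The applied chord viio42/V is rooted on B: B-D-F-Ab.
The figure 42 means third inversion — the seventh is in the bass.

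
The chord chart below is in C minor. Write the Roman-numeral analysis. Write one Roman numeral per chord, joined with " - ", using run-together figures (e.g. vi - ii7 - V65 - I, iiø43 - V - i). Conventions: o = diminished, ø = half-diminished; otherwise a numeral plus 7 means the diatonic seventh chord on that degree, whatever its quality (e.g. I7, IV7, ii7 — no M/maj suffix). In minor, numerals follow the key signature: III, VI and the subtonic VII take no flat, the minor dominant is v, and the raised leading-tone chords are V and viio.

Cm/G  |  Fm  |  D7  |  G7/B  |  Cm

i64 - iv - V7/V - V65 - i

Cm/G: minor triad on C = scale degree 1 → i64.
Fm: root F is the subdominant; minor triad there is iv.
D7 is the secondary dominant of V (dominant seventh chord on D): V7/V.
G7/B has root G, degree 5 in C minor, so V65.
Cm: root C is the tonic; minor triad there is i.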